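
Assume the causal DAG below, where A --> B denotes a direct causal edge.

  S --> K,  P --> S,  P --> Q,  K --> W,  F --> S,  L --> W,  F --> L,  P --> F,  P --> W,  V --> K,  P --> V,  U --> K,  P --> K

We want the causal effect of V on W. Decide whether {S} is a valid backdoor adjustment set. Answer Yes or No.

Backdoor paths from V to W (paths whose first edge points into V):
  P1: V <- P -> F -> S -> K -> W
  P2: V <- P -> F -> L -> W
  P3: V <- P -> S <- F -> L -> W
  P4: V <- P -> S -> K -> W
  P5: V <- P -> K <- S <- F -> L -> W
  P6: V <- P -> K -> W
  P7: V <- P -> W
Condition 1 (no descendant of V in the set): holds — descendants of V are {K, W}; none are in {S}.
Condition 2 (every backdoor path blocked by {S}):
  P1: blocked at chain node S ∈ conditioning set.
  P2: open — no interior node is in the conditioning set.
  P3: open — collider(s) S are conditioned on (or have a conditioned descendant) and no non-collider on the path is in the set.
  P4: blocked at chain node S ∈ conditioning set.
  P5: blocked at collider K (neither it nor any descendant is in the conditioning set).
  P6: open — no interior node is in the conditioning set.
  P7: open — no interior node is in the conditioning set.
{S} does not satisfy the backdoor criterion.

No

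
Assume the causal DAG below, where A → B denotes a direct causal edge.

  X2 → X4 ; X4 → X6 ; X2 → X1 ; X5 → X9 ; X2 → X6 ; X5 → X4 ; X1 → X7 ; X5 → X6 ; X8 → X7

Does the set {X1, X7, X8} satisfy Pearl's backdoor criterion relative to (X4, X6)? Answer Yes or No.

No

Backdoor paths from X4 to X6 (paths whose first edge points into X4):
  P1: X4 <- X2 -> X6
  P2: X4 <- X5 -> X6
Condition 1 (no descendant of X4 in the set): holds — descendants of X4 are {X6}; none are in {X1, X7, X8}.
Condition 2 (every backdoor path blocked by {X1, X7, X8}):
  P1: open — no interior node is in the conditioning set.
  P2: open — no interior node is in the conditioning set.
{X1, X7, X8} does not satisfy the backdoor criterion.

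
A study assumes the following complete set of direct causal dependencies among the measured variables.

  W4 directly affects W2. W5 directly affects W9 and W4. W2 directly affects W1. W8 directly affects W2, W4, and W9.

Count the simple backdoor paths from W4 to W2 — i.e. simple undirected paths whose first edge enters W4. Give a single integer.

2

A backdoor path from W4 to W2 is any simple undirected path whose first edge points into W4 (i.e. leaves W4 via a parent).
Parents of W4: {W5, W8}.
Enumerating:
  P1: W4 <- W5 -> W9 <- W8 -> W2
  P2: W4 <- W8 -> W2
That exhausts the simple backdoor paths. Count: 2.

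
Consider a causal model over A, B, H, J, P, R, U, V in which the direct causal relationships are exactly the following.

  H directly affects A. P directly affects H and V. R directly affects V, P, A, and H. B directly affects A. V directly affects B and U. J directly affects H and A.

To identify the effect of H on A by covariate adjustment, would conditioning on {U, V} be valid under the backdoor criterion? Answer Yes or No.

No

Backdoor paths from H to A (paths whose first edge points into H):
  P1: H <- J -> A
  P2: H <- R -> P -> V -> B -> A
  P3: H <- R -> V -> B -> A
  P4: H <- R -> A
  P5: H <- P <- R -> V -> B -> A
  P6: H <- P <- R -> A
  P7: H <- P -> V <- R -> A
  P8: H <- P -> V -> B -> A
Condition 1 (no descendant of H in the set): holds — descendants of H are {A}; none are in {U, V}.
Condition 2 (every backdoor path blocked by {U, V}):
  P1: open — no interior node is in the conditioning set.
  P2: blocked at chain node V ∈ conditioning set.
  P3: blocked at chain node V ∈ conditioning set.
  P4: open — no interior node is in the conditioning set.
  P5: blocked at chain node V ∈ conditioning set.
  P6: open — no interior node is in the conditioning set.
  P7: open — collider(s) V are conditioned on (or have a conditioned descendant) and no non-collider on the path is in the set.
  P8: blocked at chain node V ∈ conditioning set.
{U, V} does not satisfy the backdoor criterion.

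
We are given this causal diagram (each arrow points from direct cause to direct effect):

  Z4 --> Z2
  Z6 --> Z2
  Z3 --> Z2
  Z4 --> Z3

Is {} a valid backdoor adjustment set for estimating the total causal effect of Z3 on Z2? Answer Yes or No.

No

Backdoor paths from Z3 to Z2 (paths whose first edge points into Z3):
  P1: Z3 <- Z4 -> Z2
Condition 1 (no descendant of Z3 in the set): holds — descendants of Z3 are {Z2}; none are in {}.
Condition 2 (every backdoor path blocked by {}):
  P1: open — no interior node is in the conditioning set.
{} does not satisfy the backdoor criterion.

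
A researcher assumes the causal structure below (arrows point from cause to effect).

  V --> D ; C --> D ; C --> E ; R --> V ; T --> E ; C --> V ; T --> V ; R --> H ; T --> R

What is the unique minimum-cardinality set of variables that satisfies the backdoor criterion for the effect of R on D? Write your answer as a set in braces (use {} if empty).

Variables eligible for adjustment (non-descendants of R, excluding R and D): {C, E, T}.
Backdoor paths from R to D:
  P1: R <- T -> V <- C -> D
  P2: R <- T -> V -> D
  P3: R <- T -> E <- C -> V -> D
  P4: R <- T -> E <- C -> D
The empty set is not sufficient: P2 (R <- T -> V -> D) has no collider blocking it and no conditioned non-collider, so it is open.
Try {T}:
  P1: blocked at fork node T ∈ conditioning set.
  P2: blocked at fork node T ∈ conditioning set.
  P3: blocked at fork node T ∈ conditioning set.
  P4: blocked at fork node T ∈ conditioning set.
{T} contains no descendant of R and blocks every backdoor path.
No other singleton works — e.g. {C} leaves P2 open — so {T} is the unique smallest valid adjustment set.

{T}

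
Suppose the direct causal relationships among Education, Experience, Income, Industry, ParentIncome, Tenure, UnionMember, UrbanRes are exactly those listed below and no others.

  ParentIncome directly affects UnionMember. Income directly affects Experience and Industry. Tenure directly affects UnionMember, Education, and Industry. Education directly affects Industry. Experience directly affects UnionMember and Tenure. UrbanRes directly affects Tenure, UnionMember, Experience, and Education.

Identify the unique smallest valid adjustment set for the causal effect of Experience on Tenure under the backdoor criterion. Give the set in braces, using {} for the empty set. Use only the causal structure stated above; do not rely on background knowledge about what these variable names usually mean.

Variables eligible for adjustment (non-descendants of Experience, excluding Experience and Tenure): {Income, ParentIncome, UrbanRes}.
Backdoor paths from Experience to Tenure:
  P1: Experience <- UrbanRes -> Tenure
  P2: Experience <- UrbanRes -> Education <- Tenure
  P3: Experience <- UrbanRes -> Education -> Industry <- Tenure
  P4: Experience <- UrbanRes -> UnionMember <- Tenure
  P5: Experience <- Income -> Industry <- Tenure
  P6: Experience <- Income -> Industry <- Education <- UrbanRes -> Tenure
  P7: Experience <- Income -> Industry <- Education <- UrbanRes -> UnionMember <- Tenure
  P8: Experience <- Income -> Industry <- Education <- Tenure
The empty set is not sufficient: P1 (Experience <- UrbanRes -> Tenure) has no collider blocking it and no conditioned non-collider, so it is open.
Try {UrbanRes}:
  P1: blocked at fork node UrbanRes ∈ conditioning set.
  P2: blocked at fork node UrbanRes ∈ conditioning set.
  P3: blocked at fork node UrbanRes ∈ conditioning set.
  P4: blocked at fork node UrbanRes ∈ conditioning set.
  P5: blocked at collider Industry (neither it nor any descendant is in the conditioning set).
  P6: blocked at collider Industry (neither it nor any descendant is in the conditioning set).
  P7: blocked at collider Industry (neither it nor any descendant is in the conditioning set).
  P8: blocked at collider Industry (neither it nor any descendant is in the conditioning set).
{UrbanRes} contains no descendant of Experience and blocks every backdoor path.
No other singleton works — e.g. {Income} leaves P1 open — so {UrbanRes} is the unique smallest valid adjustment set.

{UrbanRes}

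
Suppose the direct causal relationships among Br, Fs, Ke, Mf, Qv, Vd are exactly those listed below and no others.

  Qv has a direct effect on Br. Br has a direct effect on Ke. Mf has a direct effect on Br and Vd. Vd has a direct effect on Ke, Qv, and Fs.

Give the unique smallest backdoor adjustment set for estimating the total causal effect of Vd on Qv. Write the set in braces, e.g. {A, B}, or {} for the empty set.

Variables eligible for adjustment (non-descendants of Vd, excluding Vd and Qv): {Mf}.
Backdoor paths from Vd to Qv:
  P1: Vd <- Mf -> Br <- Qv
Each backdoor path contains an unconditioned collider, so every path is already blocked with the empty conditioning set:
  P1: blocked at collider Br (neither it nor any descendant is in the conditioning set).
The empty set is therefore the unique smallest valid set.

{}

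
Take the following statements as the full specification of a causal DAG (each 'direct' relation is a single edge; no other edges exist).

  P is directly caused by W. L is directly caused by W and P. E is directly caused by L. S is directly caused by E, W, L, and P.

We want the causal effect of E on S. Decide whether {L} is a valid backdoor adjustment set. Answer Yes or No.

Yes

Backdoor paths from E to S (paths whose first edge points into E):
  P1: E <- L <- W -> P -> S
  P2: E <- L <- W -> S
  P3: E <- L <- P <- W -> S
  P4: E <- L <- P -> S
  P5: E <- L -> S
Condition 1 (no descendant of E in the set): holds — descendants of E are {S}; none are in {L}.
Condition 2 (every backdoor path blocked by {L}):
  P1: blocked at chain node L ∈ conditioning set.
  P2: blocked at chain node L ∈ conditioning set.
  P3: blocked at chain node L ∈ conditioning set.
  P4: blocked at chain node L ∈ conditioning set.
  P5: blocked at fork node L ∈ conditioning set.
{L} satisfies the backdoor criterion.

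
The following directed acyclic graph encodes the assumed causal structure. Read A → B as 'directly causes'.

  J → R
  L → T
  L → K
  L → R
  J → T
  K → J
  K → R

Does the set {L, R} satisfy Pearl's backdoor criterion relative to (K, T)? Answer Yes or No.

Backdoor paths from K to T (paths whose first edge points into K):
  P1: K <- L -> R <- J -> T
  P2: K <- L -> T
Condition 1 (no descendant of K in the set): FAILS — R is a descendant of K.
Condition 2 (every backdoor path blocked by {L, R}):
  P1: blocked at fork node L ∈ conditioning set.
  P2: blocked at fork node L ∈ conditioning set.
{L, R} does not satisfy the backdoor criterion.

No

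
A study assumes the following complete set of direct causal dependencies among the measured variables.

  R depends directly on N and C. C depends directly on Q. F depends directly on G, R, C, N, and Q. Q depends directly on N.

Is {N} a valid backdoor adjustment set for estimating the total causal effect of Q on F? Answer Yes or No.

Yes

Backdoor paths from Q to F (paths whose first edge points into Q):
  P1: Q <- N -> R <- C -> F
  P2: Q <- N -> R -> F
  P3: Q <- N -> F
Condition 1 (no descendant of Q in the set): holds — descendants of Q are {C, F, R}; none are in {N}.
Condition 2 (every backdoor path blocked by {N}):
  P1: blocked at fork node N ∈ conditioning set.
  P2: blocked at fork node N ∈ conditioning set.
  P3: blocked at fork node N ∈ conditioning set.
{N} satisfies the backdoor criterion.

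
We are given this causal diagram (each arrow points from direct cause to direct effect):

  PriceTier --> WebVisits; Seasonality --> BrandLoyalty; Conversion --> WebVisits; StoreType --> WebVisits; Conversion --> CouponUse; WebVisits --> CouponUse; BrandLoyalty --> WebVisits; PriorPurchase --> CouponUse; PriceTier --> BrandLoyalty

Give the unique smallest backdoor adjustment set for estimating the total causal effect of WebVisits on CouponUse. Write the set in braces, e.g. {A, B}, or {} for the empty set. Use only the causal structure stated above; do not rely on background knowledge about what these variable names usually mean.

Variables eligible for adjustment (non-descendants of WebVisits, excluding WebVisits and CouponUse): {BrandLoyalty, Conversion, PriceTier, PriorPurchase, Seasonality, StoreType}.
Backdoor paths from WebVisits to CouponUse:
  P1: WebVisits <- Conversion -> CouponUse
The empty set is not sufficient: P1 (WebVisits <- Conversion -> CouponUse) has no collider blocking it and no conditioned non-collider, so it is open.
Try {Conversion}:
  P1: blocked at fork node Conversion ∈ conditioning set.
{Conversion} contains no descendant of WebVisits and blocks every backdoor path.
No other singleton works — e.g. {PriceTier} leaves P1 open — so {Conversion} is the unique smallest valid adjustment set.

{Conversion}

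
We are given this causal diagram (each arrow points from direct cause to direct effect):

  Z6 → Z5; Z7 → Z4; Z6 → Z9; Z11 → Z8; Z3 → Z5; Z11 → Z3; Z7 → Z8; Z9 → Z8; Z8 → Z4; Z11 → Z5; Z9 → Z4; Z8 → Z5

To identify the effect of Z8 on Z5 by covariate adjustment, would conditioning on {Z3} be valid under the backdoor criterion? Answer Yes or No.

Backdoor paths from Z8 to Z5 (paths whose first edge points into Z8):
  P1: Z8 <- Z11 -> Z3 -> Z5
  P2: Z8 <- Z11 -> Z5
  P3: Z8 <- Z7 -> Z4 <- Z9 <- Z6 -> Z5
  P4: Z8 <- Z9 <- Z6 -> Z5
Condition 1 (no descendant of Z8 in the set): holds — descendants of Z8 are {Z4, Z5}; none are in {Z3}.
Condition 2 (every backdoor path blocked by {Z3}):
  P1: blocked at chain node Z3 ∈ conditioning set.
  P2: open — no interior node is in the conditioning set.
  P3: blocked at collider Z4 (neither it nor any descendant is in the conditioning set).
  P4: open — no interior node is in the conditioning set.
{Z3} does not satisfy the backdoor criterion.

No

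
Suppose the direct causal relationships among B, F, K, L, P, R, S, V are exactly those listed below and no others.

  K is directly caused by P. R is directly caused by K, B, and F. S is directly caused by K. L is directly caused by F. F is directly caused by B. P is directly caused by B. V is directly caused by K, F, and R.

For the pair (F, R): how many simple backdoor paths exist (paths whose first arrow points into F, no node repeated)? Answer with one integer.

A backdoor path from F to R is any simple undirected path whose first edge points into F (i.e. leaves F via a parent).
Parents of F: {B}.
Enumerating:
  P1: F <- B -> P -> K -> R
  P2: F <- B -> P -> K -> V <- R
  P3: F <- B -> R
That exhausts the simple backdoor paths. Count: 3.

3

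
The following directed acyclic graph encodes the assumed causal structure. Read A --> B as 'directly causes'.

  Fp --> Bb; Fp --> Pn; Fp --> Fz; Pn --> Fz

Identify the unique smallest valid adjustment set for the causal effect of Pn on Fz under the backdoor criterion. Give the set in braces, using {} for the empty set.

{Fp}

Variables eligible for adjustment (non-descendants of Pn, excluding Pn and Fz): {Bb, Fp}.
Backdoor paths from Pn to Fz:
  P1: Pn <- Fp -> Fz
The empty set is not sufficient: P1 (Pn <- Fp -> Fz) has no collider blocking it and no conditioned non-collider, so it is open.
Try {Fp}:
  P1: blocked at fork node Fp ∈ conditioning set.
{Fp} contains no descendant of Pn and blocks every backdoor path.
No other singleton works — e.g. {Bb} leaves P1 open — so {Fp} is the unique smallest valid adjustment set.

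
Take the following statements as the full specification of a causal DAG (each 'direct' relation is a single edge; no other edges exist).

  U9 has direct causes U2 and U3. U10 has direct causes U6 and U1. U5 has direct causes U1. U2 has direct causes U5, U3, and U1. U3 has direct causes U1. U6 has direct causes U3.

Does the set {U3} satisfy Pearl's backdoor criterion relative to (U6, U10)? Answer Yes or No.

Backdoor paths from U6 to U10 (paths whose first edge points into U6):
  P1: U6 <- U3 <- U1 -> U10
  P2: U6 <- U3 -> U2 <- U1 -> U10
  P3: U6 <- U3 -> U2 <- U5 <- U1 -> U10
  P4: U6 <- U3 -> U9 <- U2 <- U1 -> U10
  P5: U6 <- U3 -> U9 <- U2 <- U5 <- U1 -> U10
Condition 1 (no descendant of U6 in the set): holds — descendants of U6 are {U10}; none are in {U3}.
Condition 2 (every backdoor path blocked by {U3}):
  P1: blocked at chain node U3 ∈ conditioning set.
  P2: blocked at fork node U3 ∈ conditioning set.
  P3: blocked at fork node U3 ∈ conditioning set.
  P4: blocked at fork node U3 ∈ conditioning set.
  P5: blocked at fork node U3 ∈ conditioning set.
{U3} satisfies the backdoor criterion.

Yes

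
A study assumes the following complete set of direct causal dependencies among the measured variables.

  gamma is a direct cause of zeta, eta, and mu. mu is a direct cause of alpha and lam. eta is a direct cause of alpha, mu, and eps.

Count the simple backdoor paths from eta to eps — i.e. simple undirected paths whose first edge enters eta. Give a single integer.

A backdoor path from eta to eps is any simple undirected path whose first edge points into eta (i.e. leaves eta via a parent).
Parents of eta: {gamma}.
No simple path from any parent of eta reaches eps without revisiting eta, so there are no backdoor paths.

0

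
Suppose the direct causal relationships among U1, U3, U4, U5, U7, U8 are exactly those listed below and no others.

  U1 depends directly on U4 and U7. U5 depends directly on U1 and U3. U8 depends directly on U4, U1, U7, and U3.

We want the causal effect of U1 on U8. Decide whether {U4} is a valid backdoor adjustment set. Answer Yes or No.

No

Backdoor paths from U1 to U8 (paths whose first edge points into U1):
  P1: U1 <- U7 -> U8
  P2: U1 <- U4 -> U8
Condition 1 (no descendant of U1 in the set): holds — descendants of U1 are {U5, U8}; none are in {U4}.
Condition 2 (every backdoor path blocked by {U4}):
  P1: open — no interior node is in the conditioning set.
  P2: blocked at fork node U4 ∈ conditioning set.
{U4} does not satisfy the backdoor criterion.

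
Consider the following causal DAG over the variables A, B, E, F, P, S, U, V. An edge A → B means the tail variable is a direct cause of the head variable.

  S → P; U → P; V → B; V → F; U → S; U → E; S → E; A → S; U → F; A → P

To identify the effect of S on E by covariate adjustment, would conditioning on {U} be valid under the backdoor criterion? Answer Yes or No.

Yes

Backdoor paths from S to E (paths whose first edge points into S):
  P1: S <- U -> E
  P2: S <- A -> P <- U -> E
Condition 1 (no descendant of S in the set): holds — descendants of S are {E, P}; none are in {U}.
Condition 2 (every backdoor path blocked by {U}):
  P1: blocked at fork node U ∈ conditioning set.
  P2: blocked at collider P (neither it nor any descendant is in the conditioning set).
{U} satisfies the backdoor criterion.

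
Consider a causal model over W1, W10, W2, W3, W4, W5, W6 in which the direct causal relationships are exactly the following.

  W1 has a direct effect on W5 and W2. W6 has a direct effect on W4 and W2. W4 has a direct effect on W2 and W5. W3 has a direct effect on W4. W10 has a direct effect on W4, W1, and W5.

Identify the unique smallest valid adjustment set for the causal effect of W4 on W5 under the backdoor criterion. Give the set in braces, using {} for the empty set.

{W10}

Variables eligible for adjustment (non-descendants of W4, excluding W4 and W5): {W1, W10, W3, W6}.
Backdoor paths from W4 to W5:
  P1: W4 <- W10 -> W1 -> W5
  P2: W4 <- W10 -> W5
  P3: W4 <- W6 -> W2 <- W1 <- W10 -> W5
  P4: W4 <- W6 -> W2 <- W1 -> W5
The empty set is not sufficient: P1 (W4 <- W10 -> W1 -> W5) has no collider blocking it and no conditioned non-collider, so it is open.
Try {W10}:
  P1: blocked at fork node W10 ∈ conditioning set.
  P2: blocked at fork node W10 ∈ conditioning set.
  P3: blocked at collider W2 (neither it nor any descendant is in the conditioning set).
  P4: blocked at collider W2 (neither it nor any descendant is in the conditioning set).
{W10} contains no descendant of W4 and blocks every backdoor path.
No other singleton works — e.g. {W6} leaves P1 open — so {W10} is the unique smallest valid adjustment set.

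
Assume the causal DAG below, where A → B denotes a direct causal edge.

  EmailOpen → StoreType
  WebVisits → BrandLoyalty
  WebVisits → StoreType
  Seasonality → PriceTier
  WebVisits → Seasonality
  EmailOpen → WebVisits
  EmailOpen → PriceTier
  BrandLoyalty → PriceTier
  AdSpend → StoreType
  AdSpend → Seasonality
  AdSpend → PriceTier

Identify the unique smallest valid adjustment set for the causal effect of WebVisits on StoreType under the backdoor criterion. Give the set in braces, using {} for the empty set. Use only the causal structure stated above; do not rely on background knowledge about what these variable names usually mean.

Variables eligible for adjustment (non-descendants of WebVisits, excluding WebVisits and StoreType): {AdSpend, EmailOpen}.
Backdoor paths from WebVisits to StoreType:
  P1: WebVisits <- EmailOpen -> PriceTier <- AdSpend -> StoreType
  P2: WebVisits <- EmailOpen -> PriceTier <- Seasonality <- AdSpend -> StoreType
  P3: WebVisits <- EmailOpen -> StoreType
The empty set is not sufficient: P3 (WebVisits <- EmailOpen -> StoreType) has no collider blocking it and no conditioned non-collider, so it is open.
Try {EmailOpen}:
  P1: blocked at fork node EmailOpen ∈ conditioning set.
  P2: blocked at fork node EmailOpen ∈ conditioning set.
  P3: blocked at fork node EmailOpen ∈ conditioning set.
{EmailOpen} contains no descendant of WebVisits and blocks every backdoor path.
No other singleton works — e.g. {AdSpend} leaves P3 open — so {EmailOpen} is the unique smallest valid adjustment set.

{EmailOpen}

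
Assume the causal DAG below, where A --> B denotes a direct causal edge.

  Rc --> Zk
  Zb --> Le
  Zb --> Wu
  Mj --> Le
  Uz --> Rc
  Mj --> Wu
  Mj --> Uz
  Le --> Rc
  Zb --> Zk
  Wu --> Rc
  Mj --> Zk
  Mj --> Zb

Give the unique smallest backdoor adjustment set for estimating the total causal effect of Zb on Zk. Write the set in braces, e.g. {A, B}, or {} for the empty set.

Variables eligible for adjustment (non-descendants of Zb, excluding Zb and Zk): {Mj, Uz}.
Backdoor paths from Zb to Zk:
  P1: Zb <- Mj -> Uz -> Rc -> Zk
  P2: Zb <- Mj -> Le -> Rc -> Zk
  P3: Zb <- Mj -> Wu -> Rc -> Zk
  P4: Zb <- Mj -> Zk
The empty set is not sufficient: P1 (Zb <- Mj -> Uz -> Rc -> Zk) has no collider blocking it and no conditioned non-collider, so it is open.
Try {Mj}:
  P1: blocked at fork node Mj ∈ conditioning set.
  P2: blocked at fork node Mj ∈ conditioning set.
  P3: blocked at fork node Mj ∈ conditioning set.
  P4: blocked at fork node Mj ∈ conditioning set.
{Mj} contains no descendant of Zb and blocks every backdoor path.
No other singleton works — e.g. {Uz} leaves P2 open — so {Mj} is the unique smallest valid adjustment set.

{Mj}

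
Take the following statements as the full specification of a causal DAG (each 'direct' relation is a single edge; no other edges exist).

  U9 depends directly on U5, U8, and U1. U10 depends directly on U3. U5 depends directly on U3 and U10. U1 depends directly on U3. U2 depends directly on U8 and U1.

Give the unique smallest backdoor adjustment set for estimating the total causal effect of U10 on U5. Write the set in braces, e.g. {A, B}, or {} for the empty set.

Variables eligible for adjustment (non-descendants of U10, excluding U10 and U5): {U1, U2, U3, U8}.
Backdoor paths from U10 to U5:
  P1: U10 <- U3 -> U1 -> U2 <- U8 -> U9 <- U5
  P2: U10 <- U3 -> U1 -> U9 <- U5
  P3: U10 <- U3 -> U5
The empty set is not sufficient: P3 (U10 <- U3 -> U5) has no collider blocking it and no conditioned non-collider, so it is open.
Try {U3}:
  P1: blocked at fork node U3 ∈ conditioning set.
  P2: blocked at fork node U3 ∈ conditioning set.
  P3: blocked at fork node U3 ∈ conditioning set.
{U3} contains no descendant of U10 and blocks every backdoor path.
No other singleton works — e.g. {U1} leaves P3 open — so {U3} is the unique smallest valid adjustment set.

{U3}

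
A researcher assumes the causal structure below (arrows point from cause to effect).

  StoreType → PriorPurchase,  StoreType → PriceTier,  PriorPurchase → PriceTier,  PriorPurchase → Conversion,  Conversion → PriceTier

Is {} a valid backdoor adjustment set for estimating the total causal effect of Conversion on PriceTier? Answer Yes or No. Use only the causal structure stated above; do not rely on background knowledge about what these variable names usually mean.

Backdoor paths from Conversion to PriceTier (paths whose first edge points into Conversion):
  P1: Conversion <- PriorPurchase <- StoreType -> PriceTier
  P2: Conversion <- PriorPurchase -> PriceTier
Condition 1 (no descendant of Conversion in the set): holds — descendants of Conversion are {PriceTier}; none are in {}.
Condition 2 (every backdoor path blocked by {}):
  P1: open — no interior node is in the conditioning set.
  P2: open — no interior node is in the conditioning set.
{} does not satisfy the backdoor criterion.

No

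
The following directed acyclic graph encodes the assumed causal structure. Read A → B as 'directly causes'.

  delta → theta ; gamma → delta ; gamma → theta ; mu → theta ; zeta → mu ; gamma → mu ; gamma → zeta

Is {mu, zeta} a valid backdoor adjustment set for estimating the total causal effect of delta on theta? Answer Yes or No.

Backdoor paths from delta to theta (paths whose first edge points into delta):
  P1: delta <- gamma -> zeta -> mu -> theta
  P2: delta <- gamma -> mu -> theta
  P3: delta <- gamma -> theta
Condition 1 (no descendant of delta in the set): holds — descendants of delta are {theta}; none are in {mu, zeta}.
Condition 2 (every backdoor path blocked by {mu, zeta}):
  P1: blocked at chain node zeta ∈ conditioning set.
  P2: blocked at chain node mu ∈ conditioning set.
  P3: open — no interior node is in the conditioning set.
{mu, zeta} does not satisfy the backdoor criterion.

No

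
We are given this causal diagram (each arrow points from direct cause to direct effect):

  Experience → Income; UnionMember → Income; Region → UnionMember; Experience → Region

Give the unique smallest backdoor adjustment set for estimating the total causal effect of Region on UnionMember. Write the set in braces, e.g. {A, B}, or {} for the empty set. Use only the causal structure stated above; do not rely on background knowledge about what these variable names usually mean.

{}

Variables eligible for adjustment (non-descendants of Region, excluding Region and UnionMember): {Experience}.
Backdoor paths from Region to UnionMember:
  P1: Region <- Experience -> Income <- UnionMember
Each backdoor path contains an unconditioned collider, so every path is already blocked with the empty conditioning set:
  P1: blocked at collider Income (neither it nor any descendant is in the conditioning set).
The empty set is therefore the unique smallest valid set.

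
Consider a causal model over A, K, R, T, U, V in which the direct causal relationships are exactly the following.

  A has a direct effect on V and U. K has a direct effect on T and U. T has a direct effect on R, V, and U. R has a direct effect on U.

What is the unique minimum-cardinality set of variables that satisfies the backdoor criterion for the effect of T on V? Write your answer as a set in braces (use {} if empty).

{}

Variables eligible for adjustment (non-descendants of T, excluding T and V): {A, K}.
Backdoor paths from T to V:
  P1: T <- K -> U <- A -> V
Each backdoor path contains an unconditioned collider, so every path is already blocked with the empty conditioning set:
  P1: blocked at collider U (neither it nor any descendant is in the conditioning set).
The empty set is therefore the unique smallest valid set.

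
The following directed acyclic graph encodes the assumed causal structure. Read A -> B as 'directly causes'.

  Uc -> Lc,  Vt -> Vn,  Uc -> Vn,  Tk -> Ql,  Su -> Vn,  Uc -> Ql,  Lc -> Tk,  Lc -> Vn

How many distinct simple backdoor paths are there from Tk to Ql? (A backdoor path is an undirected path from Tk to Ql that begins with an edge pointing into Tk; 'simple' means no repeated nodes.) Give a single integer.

A backdoor path from Tk to Ql is any simple undirected path whose first edge points into Tk (i.e. leaves Tk via a parent).
Parents of Tk: {Lc}.
Enumerating:
  P1: Tk <- Lc <- Uc -> Ql
  P2: Tk <- Lc -> Vn <- Uc -> Ql
That exhausts the simple backdoor paths. Count: 2.

2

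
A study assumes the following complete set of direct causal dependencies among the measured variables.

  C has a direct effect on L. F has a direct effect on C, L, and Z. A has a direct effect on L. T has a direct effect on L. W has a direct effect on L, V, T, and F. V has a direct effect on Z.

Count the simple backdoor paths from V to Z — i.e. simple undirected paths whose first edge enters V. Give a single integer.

5

A backdoor path from V to Z is any simple undirected path whose first edge points into V (i.e. leaves V via a parent).
Parents of V: {W}.
Enumerating:
  P1: V <- W -> T -> L <- F -> Z
  P2: V <- W -> T -> L <- C <- F -> Z
  P3: V <- W -> F -> Z
  P4: V <- W -> L <- F -> Z
  P5: V <- W -> L <- C <- F -> Z
That exhausts the simple backdoor paths. Count: 5.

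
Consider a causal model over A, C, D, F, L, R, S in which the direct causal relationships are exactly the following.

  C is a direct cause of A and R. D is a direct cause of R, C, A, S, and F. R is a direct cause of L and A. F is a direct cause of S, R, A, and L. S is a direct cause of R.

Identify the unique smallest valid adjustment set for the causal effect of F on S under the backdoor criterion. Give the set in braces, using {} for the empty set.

{D}

Variables eligible for adjustment (non-descendants of F, excluding F and S): {C, D}.
Backdoor paths from F to S:
  P1: F <- D -> S
  P2: F <- D -> C -> R <- S
  P3: F <- D -> C -> A <- R <- S
  P4: F <- D -> R <- S
  P5: F <- D -> A <- C -> R <- S
  P6: F <- D -> A <- R <- S
The empty set is not sufficient: P1 (F <- D -> S) has no collider blocking it and no conditioned non-collider, so it is open.
Try {D}:
  P1: blocked at fork node D ∈ conditioning set.
  P2: blocked at fork node D ∈ conditioning set.
  P3: blocked at fork node D ∈ conditioning set.
  P4: blocked at fork node D ∈ conditioning set.
  P5: blocked at fork node D ∈ conditioning set.
  P6: blocked at fork node D ∈ conditioning set.
{D} contains no descendant of F and blocks every backdoor path.
No other singleton works — e.g. {C} leaves P1 open — so {D} is the unique smallest valid adjustment set.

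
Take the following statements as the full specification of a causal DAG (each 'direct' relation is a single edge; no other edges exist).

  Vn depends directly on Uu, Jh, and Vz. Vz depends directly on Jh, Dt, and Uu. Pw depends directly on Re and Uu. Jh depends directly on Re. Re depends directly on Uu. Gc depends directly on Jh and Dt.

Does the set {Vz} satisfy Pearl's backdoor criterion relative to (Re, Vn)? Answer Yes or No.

Backdoor paths from Re to Vn (paths whose first edge points into Re):
  P1: Re <- Uu -> Vz <- Dt -> Gc <- Jh -> Vn
  P2: Re <- Uu -> Vz <- Jh -> Vn
  P3: Re <- Uu -> Vz -> Vn
  P4: Re <- Uu -> Vn
Condition 1 (no descendant of Re in the set): FAILS — Vz is a descendant of Re.
Condition 2 (every backdoor path blocked by {Vz}):
  P1: blocked at collider Gc (neither it nor any descendant is in the conditioning set).
  P2: open — collider(s) Vz are conditioned on (or have a conditioned descendant) and no non-collider on the path is in the set.
  P3: blocked at chain node Vz ∈ conditioning set.
  P4: open — no interior node is in the conditioning set.
{Vz} does not satisfy the backdoor criterion.

No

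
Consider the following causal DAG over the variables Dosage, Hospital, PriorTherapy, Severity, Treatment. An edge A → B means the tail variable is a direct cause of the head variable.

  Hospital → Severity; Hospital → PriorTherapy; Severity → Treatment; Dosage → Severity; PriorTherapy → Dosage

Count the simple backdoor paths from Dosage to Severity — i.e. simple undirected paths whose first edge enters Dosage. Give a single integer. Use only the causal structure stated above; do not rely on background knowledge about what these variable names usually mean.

1

A backdoor path from Dosage to Severity is any simple undirected path whose first edge points into Dosage (i.e. leaves Dosage via a parent).
Parents of Dosage: {PriorTherapy}.
Enumerating:
  P1: Dosage <- PriorTherapy <- Hospital -> Severity
That exhausts the simple backdoor paths. Count: 1.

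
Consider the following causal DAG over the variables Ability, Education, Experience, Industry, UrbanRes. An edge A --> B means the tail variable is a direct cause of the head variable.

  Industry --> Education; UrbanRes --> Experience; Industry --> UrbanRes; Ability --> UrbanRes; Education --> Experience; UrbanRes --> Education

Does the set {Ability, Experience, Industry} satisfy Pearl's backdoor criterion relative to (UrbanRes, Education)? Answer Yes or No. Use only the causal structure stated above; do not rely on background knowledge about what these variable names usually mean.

Backdoor paths from UrbanRes to Education (paths whose first edge points into UrbanRes):
  P1: UrbanRes <- Industry -> Education
Condition 1 (no descendant of UrbanRes in the set): FAILS — Experience is a descendant of UrbanRes.
Condition 2 (every backdoor path blocked by {Ability, Experience, Industry}):
  P1: blocked at fork node Industry ∈ conditioning set.
{Ability, Experience, Industry} does not satisfy the backdoor criterion.

No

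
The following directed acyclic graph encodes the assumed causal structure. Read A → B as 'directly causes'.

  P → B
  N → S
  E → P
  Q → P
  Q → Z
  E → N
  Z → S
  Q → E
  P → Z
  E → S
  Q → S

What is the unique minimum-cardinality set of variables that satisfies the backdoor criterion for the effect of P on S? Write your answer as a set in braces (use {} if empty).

{E, Q}

Variables eligible for adjustment (non-descendants of P, excluding P and S): {E, N, Q}.
Backdoor paths from P to S:
  P1: P <- Q -> E -> N -> S
  P2: P <- Q -> E -> S
  P3: P <- Q -> Z -> S
  P4: P <- Q -> S
  P5: P <- E <- Q -> Z -> S
  P6: P <- E <- Q -> S
  P7: P <- E -> N -> S
  P8: P <- E -> S
The empty set is not sufficient: P1 (P <- Q -> E -> N -> S) has no collider blocking it and no conditioned non-collider, so it is open.
Try {E, Q}:
  P1: blocked at fork node Q ∈ conditioning set.
  P2: blocked at fork node Q ∈ conditioning set.
  P3: blocked at fork node Q ∈ conditioning set.
  P4: blocked at fork node Q ∈ conditioning set.
  P5: blocked at chain node E ∈ conditioning set.
  P6: blocked at chain node E ∈ conditioning set.
  P7: blocked at fork node E ∈ conditioning set.
  P8: blocked at fork node E ∈ conditioning set.
{E, Q} contains no descendant of P and blocks every backdoor path.
Every element of {E, Q} is needed (dropping E leaves P7 open; dropping Q leaves P3 open), so no proper subset is valid.
Among all size-2 subsets of the eligible variables, only {E, Q} blocks every backdoor path, so it is the unique smallest valid adjustment set.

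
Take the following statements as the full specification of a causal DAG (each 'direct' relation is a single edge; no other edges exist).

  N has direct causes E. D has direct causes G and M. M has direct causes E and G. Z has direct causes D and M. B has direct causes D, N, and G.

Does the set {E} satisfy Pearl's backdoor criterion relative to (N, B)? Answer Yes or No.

Backdoor paths from N to B (paths whose first edge points into N):
  P1: N <- E -> M <- G -> D -> B
  P2: N <- E -> M <- G -> B
  P3: N <- E -> M -> D <- G -> B
  P4: N <- E -> M -> D -> B
  P5: N <- E -> M -> Z <- D <- G -> B
  P6: N <- E -> M -> Z <- D -> B
Condition 1 (no descendant of N in the set): holds — descendants of N are {B}; none are in {E}.
Condition 2 (every backdoor path blocked by {E}):
  P1: blocked at fork node E ∈ conditioning set.
  P2: blocked at fork node E ∈ conditioning set.
  P3: blocked at fork node E ∈ conditioning set.
  P4: blocked at fork node E ∈ conditioning set.
  P5: blocked at fork node E ∈ conditioning set.
  P6: blocked at fork node E ∈ conditioning set.
{E} satisfies the backdoor criterion.

Yes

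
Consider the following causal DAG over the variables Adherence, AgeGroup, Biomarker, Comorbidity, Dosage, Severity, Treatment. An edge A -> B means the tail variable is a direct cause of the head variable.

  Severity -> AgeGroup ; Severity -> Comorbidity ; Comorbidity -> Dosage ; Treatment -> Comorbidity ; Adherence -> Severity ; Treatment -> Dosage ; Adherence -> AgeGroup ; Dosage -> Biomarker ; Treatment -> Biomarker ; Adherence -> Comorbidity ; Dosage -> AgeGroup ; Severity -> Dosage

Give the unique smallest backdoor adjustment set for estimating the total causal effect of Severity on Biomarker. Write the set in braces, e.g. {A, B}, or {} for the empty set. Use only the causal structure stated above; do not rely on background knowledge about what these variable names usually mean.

Variables eligible for adjustment (non-descendants of Severity, excluding Severity and Biomarker): {Adherence, Treatment}.
Backdoor paths from Severity to Biomarker:
  P1: Severity <- Adherence -> Comorbidity <- Treatment -> Dosage -> Biomarker
  P2: Severity <- Adherence -> Comorbidity <- Treatment -> Biomarker
  P3: Severity <- Adherence -> Comorbidity -> Dosage <- Treatment -> Biomarker
  P4: Severity <- Adherence -> Comorbidity -> Dosage -> Biomarker
  P5: Severity <- Adherence -> AgeGroup <- Dosage <- Treatment -> Biomarker
  P6: Severity <- Adherence -> AgeGroup <- Dosage <- Comorbidity <- Treatment -> Biomarker
  P7: Severity <- Adherence -> AgeGroup <- Dosage -> Biomarker
The empty set is not sufficient: P4 (Severity <- Adherence -> Comorbidity -> Dosage -> Biomarker) has no collider blocking it and no conditioned non-collider, so it is open.
Try {Adherence}:
  P1: blocked at fork node Adherence ∈ conditioning set.
  P2: blocked at fork node Adherence ∈ conditioning set.
  P3: blocked at fork node Adherence ∈ conditioning set.
  P4: blocked at fork node Adherence ∈ conditioning set.
  P5: blocked at fork node Adherence ∈ conditioning set.
  P6: blocked at fork node Adherence ∈ conditioning set.
  P7: blocked at fork node Adherence ∈ conditioning set.
{Adherence} contains no descendant of Severity and blocks every backdoor path.
No other singleton works — e.g. {Treatment} leaves P4 open — so {Adherence} is the unique smallest valid adjustment set.

{Adherence}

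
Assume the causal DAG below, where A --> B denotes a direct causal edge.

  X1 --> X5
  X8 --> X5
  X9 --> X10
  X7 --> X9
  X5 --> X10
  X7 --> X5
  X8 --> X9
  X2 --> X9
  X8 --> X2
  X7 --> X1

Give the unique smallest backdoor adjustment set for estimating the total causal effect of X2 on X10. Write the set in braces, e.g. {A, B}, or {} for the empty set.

{X8}

Variables eligible for adjustment (non-descendants of X2, excluding X2 and X10): {X1, X5, X7, X8}.
Backdoor paths from X2 to X10:
  P1: X2 <- X8 -> X5 <- X7 -> X9 -> X10
  P2: X2 <- X8 -> X5 <- X1 <- X7 -> X9 -> X10
  P3: X2 <- X8 -> X5 -> X10
  P4: X2 <- X8 -> X9 <- X7 -> X1 -> X5 -> X10
  P5: X2 <- X8 -> X9 <- X7 -> X5 -> X10
  P6: X2 <- X8 -> X9 -> X10
The empty set is not sufficient: P3 (X2 <- X8 -> X5 -> X10) has no collider blocking it and no conditioned non-collider, so it is open.
Try {X8}:
  P1: blocked at fork node X8 ∈ conditioning set.
  P2: blocked at fork node X8 ∈ conditioning set.
  P3: blocked at fork node X8 ∈ conditioning set.
  P4: blocked at fork node X8 ∈ conditioning set.
  P5: blocked at fork node X8 ∈ conditioning set.
  P6: blocked at fork node X8 ∈ conditioning set.
{X8} contains no descendant of X2 and blocks every backdoor path.
No other singleton works — e.g. {X7} leaves P3 open — so {X8} is the unique smallest valid adjustment set.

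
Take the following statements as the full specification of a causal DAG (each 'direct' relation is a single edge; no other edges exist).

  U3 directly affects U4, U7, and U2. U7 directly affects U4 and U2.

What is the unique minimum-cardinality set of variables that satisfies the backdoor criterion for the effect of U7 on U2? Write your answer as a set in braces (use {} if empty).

{U3}

Variables eligible for adjustment (non-descendants of U7, excluding U7 and U2): {U3}.
Backdoor paths from U7 to U2:
  P1: U7 <- U3 -> U2
The empty set is not sufficient: P1 (U7 <- U3 -> U2) has no collider blocking it and no conditioned non-collider, so it is open.
Try {U3}:
  P1: blocked at fork node U3 ∈ conditioning set.
{U3} contains no descendant of U7 and blocks every backdoor path.
{U3} is the unique smallest valid adjustment set.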